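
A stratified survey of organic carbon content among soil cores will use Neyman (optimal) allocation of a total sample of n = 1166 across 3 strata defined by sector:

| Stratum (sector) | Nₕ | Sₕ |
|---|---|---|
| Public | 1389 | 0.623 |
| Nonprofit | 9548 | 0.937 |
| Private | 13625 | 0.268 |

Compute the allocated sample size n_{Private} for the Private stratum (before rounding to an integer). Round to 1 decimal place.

316.2

Neyman allocation: nₕ = n·NₕSₕ / Σⱼ NⱼSⱼ.
Σ NⱼSⱼ = 1389·0.623 + 9548·0.937 + 13625·0.268 = 13463.323.
n_{Private} = 1166·13625·0.268 / 13463.323 = 316.2.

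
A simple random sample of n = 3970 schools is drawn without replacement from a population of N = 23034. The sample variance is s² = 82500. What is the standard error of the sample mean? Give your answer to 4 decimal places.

4.1472

Under SRS without replacement, Var(ȳ) = (1 − f)·s²/n with f = n/N = 3970/23034 = 0.17235391.
Var(ȳ) = (1 − 0.17235391)·82500/3970 = 0.82764609·20.780856 = 17.199195.
SE(ȳ) = √(17.199195) = 4.1472.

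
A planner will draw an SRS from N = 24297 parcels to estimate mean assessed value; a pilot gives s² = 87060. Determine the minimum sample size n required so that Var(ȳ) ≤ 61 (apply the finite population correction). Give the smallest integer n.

Without fpc, n₀ = s²/D = 87060/61 = 1427.2131.
With fpc, (1 − n/N)·s²/n ≤ D requires n ≥ n₀/(1 + n₀/N) = 1427.2131/(1 + 1427.2131/24297) = 1348.0294.
Rounding up, n = 1349.

1349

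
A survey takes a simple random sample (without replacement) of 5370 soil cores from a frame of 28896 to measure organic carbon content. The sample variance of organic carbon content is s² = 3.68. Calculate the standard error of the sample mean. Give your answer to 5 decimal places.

Under SRS without replacement, Var(ȳ) = (1 − f)·s²/n with f = n/N = 5370/28896 = 0.18583887.
Var(ȳ) = (1 − 0.18583887)·3.68/5370 = 0.81416113·6.8528864 × 10^-4 = 5.5793537 × 10^-4.
SE(ȳ) = √(5.5793537 × 10^-4) = 0.02362.

0.02362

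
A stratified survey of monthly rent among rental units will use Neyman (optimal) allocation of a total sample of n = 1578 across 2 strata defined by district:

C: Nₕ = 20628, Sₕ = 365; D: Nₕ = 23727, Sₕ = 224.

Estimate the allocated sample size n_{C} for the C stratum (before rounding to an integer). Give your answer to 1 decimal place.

Neyman allocation: nₕ = n·NₕSₕ / Σⱼ NⱼSⱼ.
Σ NⱼSⱼ = 20628·365 + 23727·224 = 1.2844068 × 10^7.
n_{C} = 1578·20628·365 / (1.2844068 × 10^7) = 925.0.

925.0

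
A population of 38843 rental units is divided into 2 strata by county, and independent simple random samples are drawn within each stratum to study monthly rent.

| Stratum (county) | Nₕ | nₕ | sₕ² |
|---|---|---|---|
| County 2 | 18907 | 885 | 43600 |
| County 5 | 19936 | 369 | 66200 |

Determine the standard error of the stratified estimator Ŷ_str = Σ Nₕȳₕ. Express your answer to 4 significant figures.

294600

Var(Ŷ_str) = Σₕ Nₕ²(1 − fₕ)sₕ²/nₕ.
County 2: 18907²·(1 − 885/18907)·43600/885 = 1.6786835 × 10^10.
County 5: 19936²·(1 − 369/19936)·66200/369 = 6.9983216 × 10^10.
Sum = 8.6770051 × 10^10.
SE = √(8.6770051 × 10^10) = 294600.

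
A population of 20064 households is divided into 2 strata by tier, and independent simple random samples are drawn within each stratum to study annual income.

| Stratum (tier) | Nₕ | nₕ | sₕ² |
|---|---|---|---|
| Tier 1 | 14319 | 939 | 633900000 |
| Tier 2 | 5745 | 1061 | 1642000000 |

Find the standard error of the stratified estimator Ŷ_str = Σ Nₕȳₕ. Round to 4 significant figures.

Var(Ŷ_str) = Σₕ Nₕ²(1 − fₕ)sₕ²/nₕ.
Tier 1: 14319²·(1 − 939/14319)·633900000/939 = 1.2933735 × 10^14.
Tier 2: 5745²·(1 − 1061/5745)·1642000000/1061 = 4.1645175 × 10^13.
Sum = 1.7098253 × 10^14.
SE = √(1.7098253 × 10^14) = 1.308 × 10^7.

1.308 × 10^7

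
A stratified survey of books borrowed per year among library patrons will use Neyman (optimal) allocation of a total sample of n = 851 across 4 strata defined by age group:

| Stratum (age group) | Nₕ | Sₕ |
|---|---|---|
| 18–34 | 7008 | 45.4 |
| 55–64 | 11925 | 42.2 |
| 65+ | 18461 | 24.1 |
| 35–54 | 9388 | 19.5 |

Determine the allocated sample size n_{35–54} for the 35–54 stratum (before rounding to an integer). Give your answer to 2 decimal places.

107.49

Neyman allocation: nₕ = n·NₕSₕ / Σⱼ NⱼSⱼ.
Σ NⱼSⱼ = 7008·45.4 + 11925·42.2 + 18461·24.1 + 9388·19.5 = 1.4493743 × 10^6.
n_{35–54} = 851·9388·19.5 / (1.4493743 × 10^6) = 107.49.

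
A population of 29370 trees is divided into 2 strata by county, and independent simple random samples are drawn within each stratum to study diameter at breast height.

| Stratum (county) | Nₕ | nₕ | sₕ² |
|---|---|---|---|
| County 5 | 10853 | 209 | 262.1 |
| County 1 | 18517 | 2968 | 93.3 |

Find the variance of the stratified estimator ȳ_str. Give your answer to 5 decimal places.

0.17844

Var(ȳ_str) = Σₕ Wₕ²(1 − fₕ)sₕ²/nₕ with Wₕ = Nₕ/N, N = 29370.
County 5: Wₕ = 0.36952673; term = 0.36952673²·(1 − 0.01925735)·262.1/209 = 0.16794517.
County 1: Wₕ = 0.63047327; term = 0.63047327²·(1 − 0.16028514)·93.3/2968 = 0.010492596.
Sum = 0.17843777.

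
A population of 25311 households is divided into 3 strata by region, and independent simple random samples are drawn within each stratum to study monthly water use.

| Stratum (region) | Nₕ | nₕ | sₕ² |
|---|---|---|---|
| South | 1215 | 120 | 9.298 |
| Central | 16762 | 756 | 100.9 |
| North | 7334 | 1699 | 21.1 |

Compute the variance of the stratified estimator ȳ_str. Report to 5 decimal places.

Var(ȳ_str) = Σₕ Wₕ²(1 − fₕ)sₕ²/nₕ with Wₕ = Nₕ/N, N = 25311.
South: Wₕ = 0.04800284; term = 0.04800284²·(1 − 0.09876543)·9.298/120 = 1.6090891 × 10^-4.
Central: Wₕ = 0.66224171; term = 0.66224171²·(1 − 0.04510202)·100.9/756 = 0.055893256.
North: Wₕ = 0.28975544; term = 0.28975544²·(1 − 0.23166076)·21.1/1699 = 8.0113424 × 10^-4.
Sum = 0.056855299.

0.05686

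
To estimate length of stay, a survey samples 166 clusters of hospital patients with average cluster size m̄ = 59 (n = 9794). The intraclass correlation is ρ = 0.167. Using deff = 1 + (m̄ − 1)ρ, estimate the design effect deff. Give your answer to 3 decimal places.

10.686

deff = 1 + (59 − 1)·0.167 = 1 + 9.686 = 10.686.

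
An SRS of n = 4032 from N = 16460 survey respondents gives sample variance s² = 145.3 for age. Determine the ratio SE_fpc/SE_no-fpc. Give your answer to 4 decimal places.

f = n/N = 4032/16460 = 0.24495747.
SE_no-fpc = √(s²/n) = 0.18983336; SE_fpc = √((1−f)s²/n) = 0.16495225.
Ratio = √(1−f) = 0.86893183.

0.8689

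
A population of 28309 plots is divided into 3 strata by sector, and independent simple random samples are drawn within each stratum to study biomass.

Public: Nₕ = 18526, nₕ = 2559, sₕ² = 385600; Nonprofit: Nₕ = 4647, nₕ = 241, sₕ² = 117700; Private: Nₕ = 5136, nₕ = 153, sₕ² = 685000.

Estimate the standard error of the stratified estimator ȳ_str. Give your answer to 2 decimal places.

Var(ȳ_str) = Σₕ Wₕ²(1 − fₕ)sₕ²/nₕ with Wₕ = Nₕ/N, N = 28309.
Public: Wₕ = 0.65442086; term = 0.65442086²·(1 − 0.13813020)·385600/2559 = 55.618935.
Nonprofit: Wₕ = 0.16415274; term = 0.16415274²·(1 − 0.05186142)·117700/241 = 12.477499.
Private: Wₕ = 0.18142640; term = 0.18142640²·(1 − 0.02978972)·685000/153 = 142.97694.
Sum = 211.07337.
SE = √(211.07337) = 14.53.

14.53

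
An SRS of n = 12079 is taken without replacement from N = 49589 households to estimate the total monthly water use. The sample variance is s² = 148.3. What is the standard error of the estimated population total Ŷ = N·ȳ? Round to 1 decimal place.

4778.8

Var(Ŷ) = N²·Var(ȳ) = N²·(1 − n/N)·s²/n.
f = 12079/49589 = 0.24358225; Var(ȳ) = 0.75641775·148.3/12079 = 0.0092869238.
Var(Ŷ) = 49589² · 0.0092869238 = 2.2837186 × 10^7.
SE(Ŷ) = √(2.2837186 × 10^7) = 4778.8.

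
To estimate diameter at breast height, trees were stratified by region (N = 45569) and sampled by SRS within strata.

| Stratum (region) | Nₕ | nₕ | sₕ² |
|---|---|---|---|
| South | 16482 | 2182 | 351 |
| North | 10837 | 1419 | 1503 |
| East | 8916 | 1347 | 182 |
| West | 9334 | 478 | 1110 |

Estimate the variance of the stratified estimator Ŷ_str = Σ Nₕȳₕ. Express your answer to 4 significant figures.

Var(Ŷ_str) = Σₕ Nₕ²(1 − fₕ)sₕ²/nₕ.
South: 16482²·(1 − 2182/16482)·351/2182 = 3.7913888 × 10^7.
North: 10837²·(1 − 1419/10837)·1503/1419 = 1.0810464 × 10^8.
East: 8916²·(1 − 1347/8916)·182/1347 = 9.1182681 × 10^6.
West: 9334²·(1 − 478/9334)·1110/478 = 1.9195547 × 10^8.
Sum = 3.4709227 × 10^8.

3.471 × 10^8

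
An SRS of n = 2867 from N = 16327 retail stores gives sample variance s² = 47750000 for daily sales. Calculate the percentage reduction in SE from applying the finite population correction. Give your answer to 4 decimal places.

9.2035

f = n/N = 2867/16327 = 0.17559870.
SE_no-fpc = √(s²/n) = 129.05441; SE_fpc = √((1−f)s²/n) = 117.17695.
Ratio = √(1−f) = 0.90796547. Reduction = 100·(1 − 0.90796547) = 9.2035%.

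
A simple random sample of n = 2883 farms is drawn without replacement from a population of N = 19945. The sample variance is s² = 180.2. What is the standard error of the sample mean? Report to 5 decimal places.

0.23123

Under SRS without replacement, Var(ȳ) = (1 − f)·s²/n with f = n/N = 2883/19945 = 0.14454751.
Var(ȳ) = (1 − 0.14454751)·180.2/2883 = 0.85545249·0.062504336 = 0.05346949.
SE(ȳ) = √(0.05346949) = 0.23123.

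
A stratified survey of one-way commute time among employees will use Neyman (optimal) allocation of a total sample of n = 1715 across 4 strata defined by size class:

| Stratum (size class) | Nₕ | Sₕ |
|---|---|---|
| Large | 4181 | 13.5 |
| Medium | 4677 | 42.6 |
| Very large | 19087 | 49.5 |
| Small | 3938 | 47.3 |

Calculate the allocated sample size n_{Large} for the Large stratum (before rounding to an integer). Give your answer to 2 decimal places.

69.80

Neyman allocation: nₕ = n·NₕSₕ / Σⱼ NⱼSⱼ.
Σ NⱼSⱼ = 4181·13.5 + 4677·42.6 + 19087·49.5 + 3938·47.3 = 1.3867576 × 10^6.
n_{Large} = 1715·4181·13.5 / (1.3867576 × 10^6) = 69.80.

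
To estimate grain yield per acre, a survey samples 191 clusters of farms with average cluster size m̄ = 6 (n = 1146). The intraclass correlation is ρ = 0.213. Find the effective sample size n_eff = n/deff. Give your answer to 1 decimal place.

deff = 1 + (6 − 1)·0.213 = 1 + 1.065 = 2.065.
n_eff = 1146 / 2.065 = 555.0.

555.0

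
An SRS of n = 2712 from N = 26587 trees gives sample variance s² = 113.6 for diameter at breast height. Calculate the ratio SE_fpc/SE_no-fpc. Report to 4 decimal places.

f = n/N = 2712/26587 = 0.10200474.
SE_no-fpc = √(s²/n) = 0.20466535; SE_fpc = √((1−f)s²/n) = 0.19394623.
Ratio = √(1−f) = 0.94762612.

0.9476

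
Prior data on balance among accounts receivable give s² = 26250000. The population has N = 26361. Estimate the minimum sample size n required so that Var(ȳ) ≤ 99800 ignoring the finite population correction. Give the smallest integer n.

Without fpc, n₀ = s²/D = 26250000/99800 = 263.0261.
Rounding up, n = 264.

264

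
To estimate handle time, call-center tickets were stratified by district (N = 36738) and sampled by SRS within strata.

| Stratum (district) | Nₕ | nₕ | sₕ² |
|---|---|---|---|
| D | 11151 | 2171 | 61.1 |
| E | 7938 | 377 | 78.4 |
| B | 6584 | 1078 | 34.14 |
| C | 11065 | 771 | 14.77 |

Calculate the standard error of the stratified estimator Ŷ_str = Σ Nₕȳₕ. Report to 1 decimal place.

4316.2

Var(Ŷ_str) = Σₕ Nₕ²(1 − fₕ)sₕ²/nₕ.
D: 11151²·(1 − 2171/11151)·61.1/2171 = 2.8181982 × 10^6.
E: 7938²·(1 − 377/7938)·78.4/377 = 1.248145 × 10^7.
B: 6584²·(1 − 1078/6584)·34.14/1078 = 1.1480764 × 10^6.
C: 11065²·(1 − 771/11065)·14.77/771 = 2.1820349 × 10^6.
Sum = 1.862976 × 10^7.
SE = √(1.862976 × 10^7) = 4316.2.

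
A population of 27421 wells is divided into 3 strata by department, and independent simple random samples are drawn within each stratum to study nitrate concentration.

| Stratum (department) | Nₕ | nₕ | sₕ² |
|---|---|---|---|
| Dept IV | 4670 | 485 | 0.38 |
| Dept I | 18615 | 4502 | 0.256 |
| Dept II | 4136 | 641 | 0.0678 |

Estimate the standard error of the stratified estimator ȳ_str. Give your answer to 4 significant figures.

0.006501

Var(ȳ_str) = Σₕ Wₕ²(1 − fₕ)sₕ²/nₕ with Wₕ = Nₕ/N, N = 27421.
Dept IV: Wₕ = 0.17030743; term = 0.17030743²·(1 − 0.10385439)·0.38/485 = 2.036515 × 10^-5.
Dept I: Wₕ = 0.67885927; term = 0.67885927²·(1 − 0.24184797)·0.256/4502 = 1.9867823 × 10^-5.
Dept II: Wₕ = 0.15083330; term = 0.15083330²·(1 − 0.15498066)·0.0678/641 = 2.0334467 × 10^-6.
Sum = 4.226642 × 10^-5.
SE = √(4.226642 × 10^-5) = 0.006501.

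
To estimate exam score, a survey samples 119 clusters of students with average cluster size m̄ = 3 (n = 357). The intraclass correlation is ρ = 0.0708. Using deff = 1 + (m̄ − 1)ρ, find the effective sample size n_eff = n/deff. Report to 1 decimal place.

deff = 1 + (3 − 1)·0.0708 = 1 + 0.1416 = 1.1416.
n_eff = 357 / 1.1416 = 312.7.

312.7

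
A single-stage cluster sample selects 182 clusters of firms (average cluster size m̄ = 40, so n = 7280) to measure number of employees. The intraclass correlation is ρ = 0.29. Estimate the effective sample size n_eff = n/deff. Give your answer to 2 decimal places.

deff = 1 + (40 − 1)·0.29 = 1 + 11.31 = 12.31.
n_eff = 7280 / 12.31 = 591.39.

591.39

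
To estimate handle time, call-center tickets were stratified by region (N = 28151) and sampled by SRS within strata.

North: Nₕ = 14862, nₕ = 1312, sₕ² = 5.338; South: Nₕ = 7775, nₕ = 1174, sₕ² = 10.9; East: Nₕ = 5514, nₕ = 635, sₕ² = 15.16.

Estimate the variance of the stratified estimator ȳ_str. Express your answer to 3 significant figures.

0.00245

Var(ȳ_str) = Σₕ Wₕ²(1 − fₕ)sₕ²/nₕ with Wₕ = Nₕ/N, N = 28151.
North: Wₕ = 0.52793862; term = 0.52793862²·(1 − 0.08827883)·5.338/1312 = 0.0010338883.
South: Wₕ = 0.27618912; term = 0.27618912²·(1 − 0.15099678)·10.9/1174 = 6.012857 × 10^-4.
East: Wₕ = 0.19587226; term = 0.19587226²·(1 − 0.11516141)·15.16/635 = 8.1046712 × 10^-4.
Sum = 0.0024456411.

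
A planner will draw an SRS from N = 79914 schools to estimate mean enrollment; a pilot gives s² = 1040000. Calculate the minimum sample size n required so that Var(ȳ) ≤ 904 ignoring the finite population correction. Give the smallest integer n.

1151

Without fpc, n₀ = s²/D = 1040000/904 = 1150.4425.
Rounding up, n = 1151.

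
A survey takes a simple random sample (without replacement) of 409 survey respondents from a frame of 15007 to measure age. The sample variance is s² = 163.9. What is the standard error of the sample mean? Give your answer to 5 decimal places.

Under SRS without replacement, Var(ȳ) = (1 − f)·s²/n with f = n/N = 409/15007 = 0.02725395.
Var(ȳ) = (1 − 0.02725395)·163.9/409 = 0.97274605·0.4007335 = 0.38981193.
SE(ȳ) = √(0.38981193) = 0.62435.

0.62435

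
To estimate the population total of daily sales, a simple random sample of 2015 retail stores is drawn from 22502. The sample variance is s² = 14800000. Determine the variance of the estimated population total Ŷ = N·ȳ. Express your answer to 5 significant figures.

Var(Ŷ) = N²·Var(ȳ) = N²·(1 − n/N)·s²/n.
f = 2015/22502 = 0.08954760; Var(ȳ) = 0.91045240·14800000/2015 = 6687.1938.
Var(Ŷ) = 22502² · 6687.1938 = 3.3859937 × 10^12.

3.3860 × 10^12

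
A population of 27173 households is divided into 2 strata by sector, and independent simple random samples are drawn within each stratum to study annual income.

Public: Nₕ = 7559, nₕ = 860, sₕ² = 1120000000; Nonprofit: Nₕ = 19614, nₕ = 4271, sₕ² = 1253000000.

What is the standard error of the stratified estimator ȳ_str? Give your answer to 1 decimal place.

Var(ȳ_str) = Σₕ Wₕ²(1 − fₕ)sₕ²/nₕ with Wₕ = Nₕ/N, N = 27173.
Public: Wₕ = 0.27818055; term = 0.27818055²·(1 − 0.11377166)·1120000000/860 = 89313.831.
Nonprofit: Wₕ = 0.72181945; term = 0.72181945²·(1 − 0.21775263)·1253000000/4271 = 119570.15.
Sum = 208883.98.
SE = √(208883.98) = 457.0.

457.0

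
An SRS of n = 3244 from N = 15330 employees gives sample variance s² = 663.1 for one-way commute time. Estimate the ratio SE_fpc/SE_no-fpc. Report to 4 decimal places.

0.8879

f = n/N = 3244/15330 = 0.21161122.
SE_no-fpc = √(s²/n) = 0.45211518; SE_fpc = √((1−f)s²/n) = 0.40143877.
Ratio = √(1−f) = 0.88791260.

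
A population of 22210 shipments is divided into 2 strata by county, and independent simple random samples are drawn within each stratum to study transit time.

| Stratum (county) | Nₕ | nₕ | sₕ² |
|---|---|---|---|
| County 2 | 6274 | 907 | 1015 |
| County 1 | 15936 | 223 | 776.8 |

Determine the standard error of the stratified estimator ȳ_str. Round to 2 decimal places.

1.36

Var(ȳ_str) = Σₕ Wₕ²(1 − fₕ)sₕ²/nₕ with Wₕ = Nₕ/N, N = 22210.
County 2: Wₕ = 0.28248537; term = 0.28248537²·(1 − 0.14456487)·1015/907 = 0.076390218.
County 1: Wₕ = 0.71751463; term = 0.71751463²·(1 − 0.01399347)·776.8/223 = 1.7682581.
Sum = 1.8446483.
SE = √(1.8446483) = 1.36.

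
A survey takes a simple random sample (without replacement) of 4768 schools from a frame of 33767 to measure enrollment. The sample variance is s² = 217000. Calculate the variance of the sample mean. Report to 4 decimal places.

39.0854

Under SRS without replacement, Var(ȳ) = (1 − f)·s²/n with f = n/N = 4768/33767 = 0.14120295.
Var(ȳ) = (1 − 0.14120295)·217000/4768 = 0.85879705·45.511745 = 39.085352.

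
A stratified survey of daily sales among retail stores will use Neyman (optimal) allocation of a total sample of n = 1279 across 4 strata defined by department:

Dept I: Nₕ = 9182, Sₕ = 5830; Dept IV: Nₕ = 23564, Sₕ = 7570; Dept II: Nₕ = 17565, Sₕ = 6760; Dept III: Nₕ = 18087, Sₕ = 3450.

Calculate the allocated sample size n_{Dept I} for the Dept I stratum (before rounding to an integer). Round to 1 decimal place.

165.8

Neyman allocation: nₕ = n·NₕSₕ / Σⱼ NⱼSⱼ.
Σ NⱼSⱼ = 9182·5830 + 23564·7570 + 17565·6760 + 18087·3450 = 4.1305009 × 10^8.
n_{Dept I} = 1279·9182·5830 / (4.1305009 × 10^8) = 165.8.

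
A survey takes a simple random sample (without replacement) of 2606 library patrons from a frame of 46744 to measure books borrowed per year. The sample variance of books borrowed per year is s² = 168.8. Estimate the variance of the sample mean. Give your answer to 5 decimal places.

Under SRS without replacement, Var(ȳ) = (1 − f)·s²/n with f = n/N = 2606/46744 = 0.05575047.
Var(ȳ) = (1 − 0.05575047)·168.8/2606 = 0.94424953·0.064773599 = 0.061162441.

0.06116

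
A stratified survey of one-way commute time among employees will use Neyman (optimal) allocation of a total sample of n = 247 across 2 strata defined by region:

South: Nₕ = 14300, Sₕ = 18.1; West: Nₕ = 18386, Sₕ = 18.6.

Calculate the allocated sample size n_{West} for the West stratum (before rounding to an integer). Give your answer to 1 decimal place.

Neyman allocation: nₕ = n·NₕSₕ / Σⱼ NⱼSⱼ.
Σ NⱼSⱼ = 14300·18.1 + 18386·18.6 = 600809.6.
n_{West} = 247·18386·18.6 / 600809.6 = 140.6.

140.6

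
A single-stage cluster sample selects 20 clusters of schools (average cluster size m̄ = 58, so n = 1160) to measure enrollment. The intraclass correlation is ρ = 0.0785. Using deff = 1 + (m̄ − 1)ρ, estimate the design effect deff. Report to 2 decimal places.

deff = 1 + (58 − 1)·0.0785 = 1 + 4.4745 = 5.4745.

5.47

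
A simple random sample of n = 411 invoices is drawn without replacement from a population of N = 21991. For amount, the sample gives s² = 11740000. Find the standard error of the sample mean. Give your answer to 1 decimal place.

Under SRS without replacement, Var(ȳ) = (1 − f)·s²/n with f = n/N = 411/21991 = 0.01868946.
Var(ȳ) = (1 − 0.01868946)·11740000/411 = 0.98131054·28564.477 = 28030.622.
SE(ȳ) = √(28030.622) = 167.4.

167.4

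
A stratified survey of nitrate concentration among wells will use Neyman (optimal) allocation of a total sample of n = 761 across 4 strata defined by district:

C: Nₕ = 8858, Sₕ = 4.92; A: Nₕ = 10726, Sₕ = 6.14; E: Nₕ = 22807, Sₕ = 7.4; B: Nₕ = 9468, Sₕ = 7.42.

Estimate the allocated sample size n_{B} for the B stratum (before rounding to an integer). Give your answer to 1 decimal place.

Neyman allocation: nₕ = n·NₕSₕ / Σⱼ NⱼSⱼ.
Σ NⱼSⱼ = 8858·4.92 + 10726·6.14 + 22807·7.4 + 9468·7.42 = 348463.36.
n_{B} = 761·9468·7.42 / 348463.36 = 153.4.

153.4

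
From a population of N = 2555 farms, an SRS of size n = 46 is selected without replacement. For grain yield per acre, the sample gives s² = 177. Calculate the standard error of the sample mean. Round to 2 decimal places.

Under SRS without replacement, Var(ȳ) = (1 − f)·s²/n with f = n/N = 46/2555 = 0.01800391.
Var(ȳ) = (1 − 0.01800391)·177/46 = 0.98199609·3.8478261 = 3.7785502.
SE(ȳ) = √(3.7785502) = 1.94.

1.94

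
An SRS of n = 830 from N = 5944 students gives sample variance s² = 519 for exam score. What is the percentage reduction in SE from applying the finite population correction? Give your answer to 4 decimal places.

7.2442

f = n/N = 830/5944 = 0.13963661.
SE_no-fpc = √(s²/n) = 0.79075989; SE_fpc = √((1−f)s²/n) = 0.73347547.
Ratio = √(1−f) = 0.92755776. Reduction = 100·(1 − 0.92755776) = 7.2442%.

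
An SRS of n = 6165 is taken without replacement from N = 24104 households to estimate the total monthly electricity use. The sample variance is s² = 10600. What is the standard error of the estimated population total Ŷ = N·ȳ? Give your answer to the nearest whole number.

27267

Var(Ŷ) = N²·Var(ȳ) = N²·(1 − n/N)·s²/n.
f = 6165/24104 = 0.25576668; Var(ȳ) = 0.74423332·10600/6165 = 1.2796226.
Var(Ŷ) = 24104² · 1.2796226 = 7.4346433 × 10^8.
SE(Ŷ) = √(7.4346433 × 10^8) = 27267.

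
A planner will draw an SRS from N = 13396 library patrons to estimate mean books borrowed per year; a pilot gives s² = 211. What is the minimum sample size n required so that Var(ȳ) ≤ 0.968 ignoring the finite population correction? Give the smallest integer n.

218

Without fpc, n₀ = s²/D = 211/0.968 = 217.9752.
Rounding up, n = 218.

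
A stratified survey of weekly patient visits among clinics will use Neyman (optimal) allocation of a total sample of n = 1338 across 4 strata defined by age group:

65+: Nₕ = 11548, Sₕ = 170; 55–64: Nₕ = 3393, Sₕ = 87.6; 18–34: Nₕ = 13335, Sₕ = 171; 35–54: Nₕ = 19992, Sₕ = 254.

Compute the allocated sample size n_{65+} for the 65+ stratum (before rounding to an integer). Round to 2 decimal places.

273.09

Neyman allocation: nₕ = n·NₕSₕ / Σⱼ NⱼSⱼ.
Σ NⱼSⱼ = 11548·170 + 3393·87.6 + 13335·171 + 19992·254 = 9.6186398 × 10^6.
n_{65+} = 1338·11548·170 / (9.6186398 × 10^6) = 273.09.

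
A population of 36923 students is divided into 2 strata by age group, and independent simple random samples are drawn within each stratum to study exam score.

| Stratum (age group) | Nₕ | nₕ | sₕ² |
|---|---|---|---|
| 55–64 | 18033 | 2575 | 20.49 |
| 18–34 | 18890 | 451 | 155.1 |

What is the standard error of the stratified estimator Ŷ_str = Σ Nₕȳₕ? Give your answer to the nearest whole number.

Var(Ŷ_str) = Σₕ Nₕ²(1 − fₕ)sₕ²/nₕ.
55–64: 18033²·(1 − 2575/18033)·20.49/2575 = 2.218125 × 10^6.
18–34: 18890²·(1 − 451/18890)·155.1/451 = 1.1978559 × 10^8.
Sum = 1.2200372 × 10^8.
SE = √(1.2200372 × 10^8) = 11046.

11046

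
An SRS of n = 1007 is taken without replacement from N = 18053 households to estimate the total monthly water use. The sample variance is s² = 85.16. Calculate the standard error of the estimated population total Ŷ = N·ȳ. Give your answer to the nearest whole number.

5101

Var(Ŷ) = N²·Var(ȳ) = N²·(1 − n/N)·s²/n.
f = 1007/18053 = 0.05578020; Var(ȳ) = 0.94421980·85.16/1007 = 0.079850802.
Var(Ŷ) = 18053² · 0.079850802 = 2.6024239 × 10^7.
SE(Ŷ) = √(2.6024239 × 10^7) = 5101.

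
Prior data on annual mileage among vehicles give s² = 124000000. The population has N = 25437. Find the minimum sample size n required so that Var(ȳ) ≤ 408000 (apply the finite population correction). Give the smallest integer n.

301

Without fpc, n₀ = s²/D = 124000000/408000 = 303.9216.
With fpc, (1 − n/N)·s²/n ≤ D requires n ≥ n₀/(1 + n₀/N) = 303.9216/(1 + 303.9216/25437) = 300.3332.
Rounding up, n = 301.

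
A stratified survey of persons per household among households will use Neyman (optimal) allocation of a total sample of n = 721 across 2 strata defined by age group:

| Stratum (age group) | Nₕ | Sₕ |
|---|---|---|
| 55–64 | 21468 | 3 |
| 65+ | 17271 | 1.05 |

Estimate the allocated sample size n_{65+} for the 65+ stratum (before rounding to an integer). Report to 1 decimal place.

Neyman allocation: nₕ = n·NₕSₕ / Σⱼ NⱼSⱼ.
Σ NⱼSⱼ = 21468·3 + 17271·1.05 = 82538.55.
n_{65+} = 721·17271·1.05 / 82538.55 = 158.4.

158.4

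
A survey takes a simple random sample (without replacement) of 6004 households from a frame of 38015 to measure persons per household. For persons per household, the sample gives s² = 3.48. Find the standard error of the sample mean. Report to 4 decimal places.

0.0221

Under SRS without replacement, Var(ȳ) = (1 − f)·s²/n with f = n/N = 6004/38015 = 0.15793766.
Var(ȳ) = (1 − 0.15793766)·3.48/6004 = 0.84206234·5.7961359 × 10^-4 = 4.8807078 × 10^-4.
SE(ȳ) = √(4.8807078 × 10^-4) = 0.0221.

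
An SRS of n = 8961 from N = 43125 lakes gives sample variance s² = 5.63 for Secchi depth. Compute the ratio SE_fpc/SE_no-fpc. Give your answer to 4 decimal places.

0.8901

f = n/N = 8961/43125 = 0.20779130.
SE_no-fpc = √(s²/n) = 0.025065476; SE_fpc = √((1−f)s²/n) = 0.022309804.
Ratio = √(1−f) = 0.89006106.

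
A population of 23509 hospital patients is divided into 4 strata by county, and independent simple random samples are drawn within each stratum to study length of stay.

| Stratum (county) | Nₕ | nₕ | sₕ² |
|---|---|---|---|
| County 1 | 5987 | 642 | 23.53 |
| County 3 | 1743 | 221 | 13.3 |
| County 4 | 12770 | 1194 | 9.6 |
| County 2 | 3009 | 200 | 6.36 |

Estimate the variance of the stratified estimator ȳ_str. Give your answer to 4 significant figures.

Var(ȳ_str) = Σₕ Wₕ²(1 − fₕ)sₕ²/nₕ with Wₕ = Nₕ/N, N = 23509.
County 1: Wₕ = 0.25466842; term = 0.25466842²·(1 − 0.10723234)·23.53/642 = 0.0021221474.
County 3: Wₕ = 0.07414182; term = 0.07414182²·(1 − 0.12679289)·13.3/221 = 2.8887043 × 10^-4.
County 4: Wₕ = 0.54319622; term = 0.54319622²·(1 − 0.09350039)·9.6/1194 = 0.0021505424.
County 2: Wₕ = 0.12799353; term = 0.12799353²·(1 − 0.06646726)·6.36/200 = 4.8633188 × 10^-4.
Sum = 0.0050478921.

0.005048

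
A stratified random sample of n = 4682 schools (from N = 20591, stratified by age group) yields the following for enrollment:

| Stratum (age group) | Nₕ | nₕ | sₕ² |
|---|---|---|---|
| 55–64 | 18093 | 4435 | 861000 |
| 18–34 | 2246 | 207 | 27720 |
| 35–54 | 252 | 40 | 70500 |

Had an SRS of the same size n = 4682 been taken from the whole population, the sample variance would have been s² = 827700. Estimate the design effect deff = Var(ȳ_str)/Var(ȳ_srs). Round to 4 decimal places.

0.8406

Var(ȳ_str) = Σ Wₕ²(1−fₕ)sₕ²/nₕ with Wₕ = Nₕ/20591:
  55–64: (18093/20591)²·(1−4435/18093)·861000/4435 = 113.14942
  18–34: (2246/20591)²·(1−207/2246)·27720/207 = 1.4464219
  35–54: (252/20591)²·(1−40/252)·70500/40 = 0.22208061
  → Var(ȳ_str) = 114.81792.
Var(ȳ_srs) = (1 − 4682/20591)·827700/4682 = 136.58625.
deff = 114.81792 / 136.58625 = 0.8406.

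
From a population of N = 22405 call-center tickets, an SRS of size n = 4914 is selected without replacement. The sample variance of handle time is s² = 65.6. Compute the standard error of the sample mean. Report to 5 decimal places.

0.10209

Under SRS without replacement, Var(ȳ) = (1 − f)·s²/n with f = n/N = 4914/22405 = 0.21932604.
Var(ȳ) = (1 − 0.21932604)·65.6/4914 = 0.78067396·0.013349613 = 0.010421695.
SE(ȳ) = √(0.010421695) = 0.10209.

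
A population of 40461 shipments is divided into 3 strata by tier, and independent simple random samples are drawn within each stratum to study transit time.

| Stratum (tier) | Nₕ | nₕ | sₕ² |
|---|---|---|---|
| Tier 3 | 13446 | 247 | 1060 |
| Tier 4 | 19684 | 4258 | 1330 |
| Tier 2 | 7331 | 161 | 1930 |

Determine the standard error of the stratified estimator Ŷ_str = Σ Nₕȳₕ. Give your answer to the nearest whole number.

38556

Var(Ŷ_str) = Σₕ Nₕ²(1 − fₕ)sₕ²/nₕ.
Tier 3: 13446²·(1 − 247/13446)·1060/247 = 7.6162826 × 10^8.
Tier 4: 19684²·(1 − 4258/19684)·1330/4258 = 9.4844613 × 10^7.
Tier 2: 7331²·(1 − 161/7331)·1930/161 = 6.3010628 × 10^8.
Sum = 1.4865792 × 10^9.
SE = √(1.4865792 × 10^9) = 38556.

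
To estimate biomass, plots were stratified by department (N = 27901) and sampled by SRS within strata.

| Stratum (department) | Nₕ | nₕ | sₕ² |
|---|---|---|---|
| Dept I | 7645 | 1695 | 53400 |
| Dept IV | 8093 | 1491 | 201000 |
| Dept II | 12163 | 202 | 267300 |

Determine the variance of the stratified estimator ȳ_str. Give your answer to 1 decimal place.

Var(ȳ_str) = Σₕ Wₕ²(1 − fₕ)sₕ²/nₕ with Wₕ = Nₕ/N, N = 27901.
Dept I: Wₕ = 0.27400452; term = 0.27400452²·(1 − 0.22171354)·53400/1695 = 1.8408842.
Dept IV: Wₕ = 0.29006129; term = 0.29006129²·(1 − 0.18423329)·201000/1491 = 9.2526032.
Dept II: Wₕ = 0.43593420; term = 0.43593420²·(1 − 0.01660774)·267300/202 = 247.29552.
Sum = 258.38901.

258.4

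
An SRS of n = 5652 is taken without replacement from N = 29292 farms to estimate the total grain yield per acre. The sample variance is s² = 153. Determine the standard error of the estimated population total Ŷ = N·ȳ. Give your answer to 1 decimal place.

Var(Ŷ) = N²·Var(ȳ) = N²·(1 − n/N)·s²/n.
f = 5652/29292 = 0.19295371; Var(ȳ) = 0.80704629·153/5652 = 0.021846795.
Var(Ŷ) = 29292² · 0.021846795 = 1.8745015 × 10^7.
SE(Ŷ) = √(1.8745015 × 10^7) = 4329.6.

4329.6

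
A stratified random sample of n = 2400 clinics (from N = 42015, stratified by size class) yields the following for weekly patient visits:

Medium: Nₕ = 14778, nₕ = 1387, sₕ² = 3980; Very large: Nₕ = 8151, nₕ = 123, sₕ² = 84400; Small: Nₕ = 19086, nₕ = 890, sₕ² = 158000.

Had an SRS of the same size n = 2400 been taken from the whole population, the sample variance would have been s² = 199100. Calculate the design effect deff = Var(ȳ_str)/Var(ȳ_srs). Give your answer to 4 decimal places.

0.7758

Var(ȳ_str) = Σ Wₕ²(1−fₕ)sₕ²/nₕ with Wₕ = Nₕ/42015:
  Medium: (14778/42015)²·(1−1387/14778)·3980/1387 = 0.32168184
  Very large: (8151/42015)²·(1−123/8151)·84400/123 = 25.435885
  Small: (19086/42015)²·(1−890/19086)·158000/890 = 34.926028
  → Var(ȳ_str) = 60.683595.
Var(ȳ_srs) = (1 − 2400/42015)·199100/2400 = 78.21955.
deff = 60.683595 / 78.21955 = 0.7758.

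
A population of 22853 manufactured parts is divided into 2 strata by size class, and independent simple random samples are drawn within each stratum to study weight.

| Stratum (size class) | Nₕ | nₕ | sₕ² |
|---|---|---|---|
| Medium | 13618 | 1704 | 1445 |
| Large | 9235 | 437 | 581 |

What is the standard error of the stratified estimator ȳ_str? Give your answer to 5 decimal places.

Var(ȳ_str) = Σₕ Wₕ²(1 − fₕ)sₕ²/nₕ with Wₕ = Nₕ/N, N = 22853.
Medium: Wₕ = 0.59589551; term = 0.59589551²·(1 − 0.12512851)·1445/1704 = 0.26344062.
Large: Wₕ = 0.40410449; term = 0.40410449²·(1 − 0.04731998)·581/437 = 0.20683742.
Sum = 0.47027804.
SE = √(0.47027804) = 0.68577.

0.68577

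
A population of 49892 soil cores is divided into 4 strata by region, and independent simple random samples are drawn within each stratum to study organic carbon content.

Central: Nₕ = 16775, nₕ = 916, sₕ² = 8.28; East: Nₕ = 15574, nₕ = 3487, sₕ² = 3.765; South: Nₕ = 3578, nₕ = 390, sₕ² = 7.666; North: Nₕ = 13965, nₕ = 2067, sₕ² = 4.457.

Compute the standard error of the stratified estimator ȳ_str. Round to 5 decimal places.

0.03580

Var(ȳ_str) = Σₕ Wₕ²(1 − fₕ)sₕ²/nₕ with Wₕ = Nₕ/N, N = 49892.
Central: Wₕ = 0.33622625; term = 0.33622625²·(1 − 0.05460507)·8.28/916 = 9.6607616 × 10^-4.
East: Wₕ = 0.31215425; term = 0.31215425²·(1 − 0.22389881)·3.765/3487 = 8.1652577 × 10^-5.
South: Wₕ = 0.07171490; term = 0.07171490²·(1 − 0.10899944)·7.666/390 = 9.0074328 × 10^-5.
North: Wₕ = 0.27990459; term = 0.27990459²·(1 − 0.14801289)·4.457/2067 = 1.439313 × 10^-4.
Sum = 0.0012817344.
SE = √(0.0012817344) = 0.03580.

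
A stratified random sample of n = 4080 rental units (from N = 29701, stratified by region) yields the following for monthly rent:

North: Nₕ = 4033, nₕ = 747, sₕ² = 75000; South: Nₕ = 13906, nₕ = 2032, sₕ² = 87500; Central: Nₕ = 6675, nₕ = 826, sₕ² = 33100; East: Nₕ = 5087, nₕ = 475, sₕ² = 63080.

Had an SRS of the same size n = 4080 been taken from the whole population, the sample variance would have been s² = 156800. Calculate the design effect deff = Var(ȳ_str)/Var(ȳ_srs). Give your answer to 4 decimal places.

0.4487

Var(ȳ_str) = Σ Wₕ²(1−fₕ)sₕ²/nₕ with Wₕ = Nₕ/29701:
  North: (4033/29701)²·(1−747/4033)·75000/747 = 1.5083228
  South: (13906/29701)²·(1−2032/13906)·87500/2032 = 8.0601194
  Central: (6675/29701)²·(1−826/6675)·33100/826 = 1.7735306
  East: (5087/29701)²·(1−475/5087)·63080/475 = 3.5318884
  → Var(ȳ_str) = 14.873861.
Var(ȳ_srs) = (1 − 4080/29701)·156800/4080 = 33.152089.
deff = 14.873861 / 33.152089 = 0.4487.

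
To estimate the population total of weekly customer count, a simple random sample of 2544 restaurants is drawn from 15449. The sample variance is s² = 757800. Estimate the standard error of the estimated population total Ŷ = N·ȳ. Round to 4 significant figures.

243700

Var(Ŷ) = N²·Var(ȳ) = N²·(1 − n/N)·s²/n.
f = 2544/15449 = 0.16467085; Var(ȳ) = 0.83532915·757800/2544 = 248.82564.
Var(Ŷ) = 15449² · 248.82564 = 5.9387614 × 10^10.
SE(Ŷ) = √(5.9387614 × 10^10) = 243700.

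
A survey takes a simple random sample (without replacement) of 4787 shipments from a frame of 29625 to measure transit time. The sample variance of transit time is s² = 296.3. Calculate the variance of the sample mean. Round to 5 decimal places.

Under SRS without replacement, Var(ȳ) = (1 − f)·s²/n with f = n/N = 4787/29625 = 0.16158650.
Var(ȳ) = (1 − 0.16158650)·296.3/4787 = 0.83841350·0.061896804 = 0.051895116.

0.05190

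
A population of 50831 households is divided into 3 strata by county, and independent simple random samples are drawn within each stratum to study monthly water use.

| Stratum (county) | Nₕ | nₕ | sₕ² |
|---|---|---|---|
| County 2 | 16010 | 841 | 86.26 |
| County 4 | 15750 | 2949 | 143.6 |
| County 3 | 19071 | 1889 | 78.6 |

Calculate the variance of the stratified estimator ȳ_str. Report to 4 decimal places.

Var(ȳ_str) = Σₕ Wₕ²(1 − fₕ)sₕ²/nₕ with Wₕ = Nₕ/N, N = 50831.
County 2: Wₕ = 0.31496528; term = 0.31496528²·(1 − 0.05252967)·86.26/841 = 0.0096406082.
County 4: Wₕ = 0.30985029; term = 0.30985029²·(1 − 0.18723810)·143.6/2949 = 0.0037996782.
County 3: Wₕ = 0.37518443; term = 0.37518443²·(1 − 0.09905092)·78.6/1889 = 0.0052769194.
Sum = 0.018717206.

0.0187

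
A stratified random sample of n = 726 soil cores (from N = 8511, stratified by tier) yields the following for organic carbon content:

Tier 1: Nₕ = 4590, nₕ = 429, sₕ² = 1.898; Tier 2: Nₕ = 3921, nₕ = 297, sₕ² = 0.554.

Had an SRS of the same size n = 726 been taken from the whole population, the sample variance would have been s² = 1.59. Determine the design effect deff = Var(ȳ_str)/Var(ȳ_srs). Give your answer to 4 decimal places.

0.7650

Var(ȳ_str) = Σ Wₕ²(1−fₕ)sₕ²/nₕ with Wₕ = Nₕ/8511:
  Tier 1: (4590/8511)²·(1−429/4590)·1.898/429 = 0.0011665091
  Tier 2: (3921/8511)²·(1−297/3921)·0.554/297 = 3.6591243 × 10^-4
  → Var(ȳ_str) = 0.0015324215.
Var(ȳ_srs) = (1 − 726/8511)·1.59/726 = 0.0020032656.
deff = 0.0015324215 / 0.0020032656 = 0.7650.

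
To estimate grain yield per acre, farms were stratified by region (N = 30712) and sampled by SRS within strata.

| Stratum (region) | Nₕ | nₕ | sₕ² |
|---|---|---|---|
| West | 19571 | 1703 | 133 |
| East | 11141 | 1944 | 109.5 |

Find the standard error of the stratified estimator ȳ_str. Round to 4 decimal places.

Var(ȳ_str) = Σₕ Wₕ²(1 − fₕ)sₕ²/nₕ with Wₕ = Nₕ/N, N = 30712.
West: Wₕ = 0.63724277; term = 0.63724277²·(1 − 0.08701650)·133/1703 = 0.028954079.
East: Wₕ = 0.36275723; term = 0.36275723²·(1 − 0.17449062)·109.5/1944 = 0.0061188812.
Sum = 0.03507296.
SE = √(0.03507296) = 0.1873.

0.1873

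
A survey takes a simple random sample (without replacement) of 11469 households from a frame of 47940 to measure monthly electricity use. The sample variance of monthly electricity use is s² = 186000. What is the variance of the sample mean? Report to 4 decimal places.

12.3378

Under SRS without replacement, Var(ȳ) = (1 − f)·s²/n with f = n/N = 11469/47940 = 0.23923655.
Var(ȳ) = (1 − 0.23923655)·186000/11469 = 0.76076345·16.21763 = 12.33778.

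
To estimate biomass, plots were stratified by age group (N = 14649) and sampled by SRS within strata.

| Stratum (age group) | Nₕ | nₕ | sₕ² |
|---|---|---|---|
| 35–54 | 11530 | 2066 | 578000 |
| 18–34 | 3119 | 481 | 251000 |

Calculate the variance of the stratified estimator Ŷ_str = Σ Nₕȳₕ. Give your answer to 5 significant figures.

3.4822 × 10^10

Var(Ŷ_str) = Σₕ Nₕ²(1 − fₕ)sₕ²/nₕ.
35–54: 11530²·(1 − 2066/11530)·578000/2066 = 3.0528225 × 10^10.
18–34: 3119²·(1 − 481/3119)·251000/481 = 4.2935726 × 10^9.
Sum = 3.4821798 × 10^10.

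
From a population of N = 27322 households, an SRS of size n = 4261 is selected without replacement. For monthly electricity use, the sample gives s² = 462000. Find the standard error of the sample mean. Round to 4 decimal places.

9.5664

Under SRS without replacement, Var(ȳ) = (1 − f)·s²/n with f = n/N = 4261/27322 = 0.15595491.
Var(ȳ) = (1 − 0.15595491)·462000/4261 = 0.84404509·108.42525 = 91.515802.
SE(ȳ) = √(91.515802) = 9.5664.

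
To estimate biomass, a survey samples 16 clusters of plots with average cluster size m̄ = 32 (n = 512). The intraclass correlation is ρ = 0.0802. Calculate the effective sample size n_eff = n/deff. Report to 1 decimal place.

deff = 1 + (32 − 1)·0.0802 = 1 + 2.4862 = 3.4862.
n_eff = 512 / 3.4862 = 146.9.

146.9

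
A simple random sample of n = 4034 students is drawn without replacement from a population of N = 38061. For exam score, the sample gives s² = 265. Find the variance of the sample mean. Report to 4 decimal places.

Under SRS without replacement, Var(ȳ) = (1 − f)·s²/n with f = n/N = 4034/38061 = 0.10598776.
Var(ȳ) = (1 − 0.10598776)·265/4034 = 0.89401224·0.065691621 = 0.058729114.

0.0587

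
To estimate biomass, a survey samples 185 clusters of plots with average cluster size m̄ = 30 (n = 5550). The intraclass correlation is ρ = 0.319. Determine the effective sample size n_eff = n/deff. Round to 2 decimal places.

deff = 1 + (30 − 1)·0.319 = 1 + 9.251 = 10.251.
n_eff = 5550 / 10.251 = 541.41.

541.41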